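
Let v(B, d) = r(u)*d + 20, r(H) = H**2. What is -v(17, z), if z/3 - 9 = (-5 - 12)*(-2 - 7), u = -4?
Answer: -7796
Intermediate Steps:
z = 486 (z = 27 + 3*((-5 - 12)*(-2 - 7)) = 27 + 3*(-17*(-9)) = 27 + 3*153 = 27 + 459 = 486)
v(B, d) = 20 + 16*d (v(B, d) = (-4)**2*d + 20 = 16*d + 20 = 20 + 16*d)
-v(17, z) = -(20 + 16*486) = -(20 + 7776) = -1*7796 = -7796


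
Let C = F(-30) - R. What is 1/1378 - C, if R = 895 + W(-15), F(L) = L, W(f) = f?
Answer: 1253981/1378 ≈ 910.00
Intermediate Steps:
R = 880 (R = 895 - 15 = 880)
C = -910 (C = -30 - 1*880 = -30 - 880 = -910)
1/1378 - C = 1/1378 - 1*(-910) = 1/1378 + 910 = 1253981/1378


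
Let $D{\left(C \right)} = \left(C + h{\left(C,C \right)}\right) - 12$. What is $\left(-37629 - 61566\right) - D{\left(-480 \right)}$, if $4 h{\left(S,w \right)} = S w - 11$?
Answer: $- \frac{625201}{4} \approx -1.563 \cdot 10^{5}$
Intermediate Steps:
$h{\left(S,w \right)} = - \frac{11}{4} + \frac{S w}{4}$ ($h{\left(S,w \right)} = \frac{S w - 11}{4} = \frac{-11 + S w}{4} = - \frac{11}{4} + \frac{S w}{4}$)
$D{\left(C \right)} = - \frac{59}{4} + C + \frac{C^{2}}{4}$ ($D{\left(C \right)} = \left(C + \left(- \frac{11}{4} + \frac{C C}{4}\right)\right) - 12 = \left(C + \left(- \frac{11}{4} + \frac{C^{2}}{4}\right)\right) - 12 = \left(- \frac{11}{4} + C + \frac{C^{2}}{4}\right) - 12 = - \frac{59}{4} + C + \frac{C^{2}}{4}$)
$\left(-37629 - 61566\right) - D{\left(-480 \right)} = \left(-37629 - 61566\right) - \left(- \frac{59}{4} - 480 + \frac{\left(-480\right)^{2}}{4}\right) = -99195 - \left(- \frac{59}{4} - 480 + \frac{1}{4} \cdot 230400\right) = -99195 - \left(- \frac{59}{4} - 480 + 57600\right) = -99195 - \frac{228421}{4} = - \frac{625201}{4}$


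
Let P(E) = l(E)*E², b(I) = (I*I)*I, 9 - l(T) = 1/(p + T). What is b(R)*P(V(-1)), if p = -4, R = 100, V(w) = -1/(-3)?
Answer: 34000000/33 ≈ 1.0303e+6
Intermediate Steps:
V(w) = ⅓ (V(w) = -1*(-⅓) = ⅓)
l(T) = 9 - 1/(-4 + T)
b(I) = I³ (b(I) = I²*I = I³)
P(E) = E²*(-37 + 9*E)/(-4 + E) (P(E) = ((-37 + 9*E)/(-4 + E))*E² = E²*(-37 + 9*E)/(-4 + E))
b(R)*P(V(-1)) = 100³*((⅓)²*(-37 + 9*(⅓))/(-4 + ⅓)) = 1000000*((-37 + 3)/(9*(-11/3))) = 1000000*((⅑)*(-3/11)*(-34)) = 1000000*(34/33) = 34000000/33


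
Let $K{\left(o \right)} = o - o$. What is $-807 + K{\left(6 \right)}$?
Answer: $-807$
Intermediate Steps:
$K{\left(o \right)} = 0$
$-807 + K{\left(6 \right)} = -807 + 0 = -807$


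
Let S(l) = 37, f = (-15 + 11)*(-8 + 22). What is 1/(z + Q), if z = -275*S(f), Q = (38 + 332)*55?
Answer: 1/10175 ≈ 9.8280e-5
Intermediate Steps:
f = -56 (f = -4*14 = -56)
Q = 20350 (Q = 370*55 = 20350)
z = -10175 (z = -275*37 = -10175)
1/(z + Q) = 1/(-10175 + 20350) = 1/10175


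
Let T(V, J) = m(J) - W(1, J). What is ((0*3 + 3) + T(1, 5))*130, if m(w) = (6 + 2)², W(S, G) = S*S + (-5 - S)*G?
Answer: 12480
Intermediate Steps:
W(S, G) = S² + G*(-5 - S)
m(w) = 64 (m(w) = 8² = 64)
T(V, J) = 63 + 6*J (T(V, J) = 64 - (1² - 5*J - 1*J*1) = 64 - (1 - 5*J - J) = 64 - (1 - 6*J) = 64 + (-1 + 6*J) = 63 + 6*J)
((0*3 + 3) + T(1, 5))*130 = ((0*3 + 3) + (63 + 6*5))*130 = ((0 + 3) + (63 + 30))*130 = (3 + 93)*130 = 96*130 = 12480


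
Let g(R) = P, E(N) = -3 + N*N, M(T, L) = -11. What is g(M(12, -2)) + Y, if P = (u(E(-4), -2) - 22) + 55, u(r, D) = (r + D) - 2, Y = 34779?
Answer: 34821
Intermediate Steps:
E(N) = -3 + N²
u(r, D) = -2 + D + r (u(r, D) = (D + r) - 2 = -2 + D + r)
P = 42 (P = ((-2 - 2 + (-3 + (-4)²)) - 22) + 55 = ((-2 - 2 + (-3 + 16)) - 22) + 55 = ((-2 - 2 + 13) - 22) + 55 = (9 - 22) + 55 = -13 + 55 = 42)
g(R) = 42
g(M(12, -2)) + Y = 42 + 34779 = 34821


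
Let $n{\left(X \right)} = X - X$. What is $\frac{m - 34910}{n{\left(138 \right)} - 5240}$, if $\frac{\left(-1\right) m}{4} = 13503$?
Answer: $\frac{44461}{2620} \approx 16.97$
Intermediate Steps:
$n{\left(X \right)} = 0$
$m = -54012$ ($m = \left(-4\right) 13503 = -54012$)
$\frac{m - 34910}{n{\left(138 \right)} - 5240} = \frac{-54012 - 34910}{0 - 5240} = - \frac{88922}{0 + \left(-9980 + 4740\right)} = - \frac{88922}{0 - 5240} = - \frac{88922}{-5240} = \left(-88922\right) \left(- \frac{1}{5240}\right) = \frac{44461}{2620}$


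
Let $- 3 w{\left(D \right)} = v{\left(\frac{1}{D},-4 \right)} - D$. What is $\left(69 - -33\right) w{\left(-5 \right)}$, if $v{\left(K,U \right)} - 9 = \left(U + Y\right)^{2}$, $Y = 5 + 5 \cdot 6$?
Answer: $-33150$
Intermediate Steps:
$Y = 35$ ($Y = 5 + 30 = 35$)
$v{\left(K,U \right)} = 9 + \left(35 + U\right)^{2}$ ($v{\left(K,U \right)} = 9 + \left(U + 35\right)^{2} = 9 + \left(35 + U\right)^{2}$)
$w{\left(D \right)} = - \frac{970}{3} + \frac{D}{3}$ ($w{\left(D \right)} = - \frac{\left(9 + \left(35 - 4\right)^{2}\right) - D}{3} = - \frac{\left(9 + 31^{2}\right) - D}{3} = - \frac{\left(9 + 961\right) - D}{3} = - \frac{970 - D}{3} = - \frac{970}{3} + \frac{D}{3}$)
$\left(69 - -33\right) w{\left(-5 \right)} = \left(69 - -33\right) \left(- \frac{970}{3} + \frac{1}{3} \left(-5\right)\right) = \left(69 + 33\right) \left(- \frac{970}{3} - \frac{5}{3}\right) = 102 \left(-325\right) = -33150$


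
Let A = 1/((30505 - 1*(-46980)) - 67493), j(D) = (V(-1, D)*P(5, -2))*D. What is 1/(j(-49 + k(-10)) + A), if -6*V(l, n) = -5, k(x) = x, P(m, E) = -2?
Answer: 29976/2947643 ≈ 0.010169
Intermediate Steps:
V(l, n) = 5/6 (V(l, n) = -1/6*(-5) = 5/6)
j(D) = -5*D/3 (j(D) = ((5/6)*(-2))*D = -5*D/3)
A = 1/9992 (A = 1/((30505 + 46980) - 67493) = 1/(77485 - 67493) = 1/9992 ≈ 0.00010008)
1/(j(-49 + k(-10)) + A) = 1/(-5*(-49 - 10)/3 + 1/9992) = 1/(-5/3*(-59) + 1/9992) = 1/(295/3 + 1/9992) = 1/(2947643/29976) = 29976/2947643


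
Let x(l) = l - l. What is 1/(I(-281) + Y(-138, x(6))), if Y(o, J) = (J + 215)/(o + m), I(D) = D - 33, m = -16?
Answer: -154/48571 ≈ -0.0031706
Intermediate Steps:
x(l) = 0
I(D) = -33 + D
Y(o, J) = (215 + J)/(-16 + o) (Y(o, J) = (J + 215)/(o - 16) = (215 + J)/(-16 + o))
1/(I(-281) + Y(-138, x(6))) = 1/((-33 - 281) + (215 + 0)/(-16 - 138)) = 1/(-314 + 215/(-154)) = 1/(-314 - 1/154*215) = 1/(-314 - 215/154) = 1/(-48571/154) = -154/48571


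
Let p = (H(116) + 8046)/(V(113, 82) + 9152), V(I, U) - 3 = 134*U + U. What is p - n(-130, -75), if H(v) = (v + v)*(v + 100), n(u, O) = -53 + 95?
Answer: -791292/20225 ≈ -39.124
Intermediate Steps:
V(I, U) = 3 + 135*U (V(I, U) = 3 + (134*U + U) = 3 + 135*U)
n(u, O) = 42
H(v) = 2*v*(100 + v) (H(v) = (2*v)*(100 + v) = 2*v*(100 + v))
p = 58158/20225 (p = (2*116*(100 + 116) + 8046)/((3 + 135*82) + 9152) = (2*116*216 + 8046)/((3 + 11070) + 9152) = (50112 + 8046)/(11073 + 9152) = 58158/20225 ≈ 2.8755)
p - n(-130, -75) = 58158/20225 - 1*42 = 58158/20225 - 42 = -791292/20225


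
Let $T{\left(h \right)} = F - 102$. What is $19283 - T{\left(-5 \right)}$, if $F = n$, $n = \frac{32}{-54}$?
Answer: $\frac{523411}{27} \approx 19386.0$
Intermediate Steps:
$n = - \frac{16}{27}$ ($n = 32 \left(- \frac{1}{54}\right) = - \frac{16}{27} \approx -0.59259$)
$F = - \frac{16}{27} \approx -0.59259$
$T{\left(h \right)} = - \frac{2770}{27}$ ($T{\left(h \right)} = - \frac{16}{27} - 102 = - \frac{2770}{27}$)
$19283 - T{\left(-5 \right)} = 19283 - - \frac{2770}{27} = 19283 + \frac{2770}{27} = \frac{523411}{27}$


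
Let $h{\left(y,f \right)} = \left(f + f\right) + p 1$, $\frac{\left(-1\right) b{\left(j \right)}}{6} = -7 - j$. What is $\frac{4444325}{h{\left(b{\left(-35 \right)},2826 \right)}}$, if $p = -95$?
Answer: $\frac{4444325}{5557} \approx 799.77$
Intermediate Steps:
$b{\left(j \right)} = 42 + 6 j$ ($b{\left(j \right)} = - 6 \left(-7 - j\right) = 42 + 6 j$)
$h{\left(y,f \right)} = -95 + 2 f$ ($h{\left(y,f \right)} = \left(f + f\right) - 95 = 2 f - 95 = -95 + 2 f$)
$\frac{4444325}{h{\left(b{\left(-35 \right)},2826 \right)}} = \frac{4444325}{-95 + 2 \cdot 2826} = \frac{4444325}{-95 + 5652} = \frac{4444325}{5557}$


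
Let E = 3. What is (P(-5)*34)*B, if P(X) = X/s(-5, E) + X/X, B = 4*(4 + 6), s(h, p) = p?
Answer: -2720/3 ≈ -906.67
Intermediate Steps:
B = 40 (B = 4*10 = 40)
P(X) = 1 + X/3 (P(X) = X/3 + X/X = X*(⅓) + 1 = X/3 + 1 = 1 + X/3)
(P(-5)*34)*B = ((1 + (⅓)*(-5))*34)*40 = ((1 - 5/3)*34)*40 = -⅔*34*40 = -68/3*40 = -2720/3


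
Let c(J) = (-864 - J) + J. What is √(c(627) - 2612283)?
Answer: I*√2613147 ≈ 1616.5*I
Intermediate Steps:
c(J) = -864
√(c(627) - 2612283) = √(-864 - 2612283) = √(-2613147) = I*√2613147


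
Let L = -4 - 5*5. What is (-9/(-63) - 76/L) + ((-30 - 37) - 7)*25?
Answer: -374989/203 ≈ -1847.2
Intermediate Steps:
L = -29 (L = -4 - 25 = -29)
(-9/(-63) - 76/L) + ((-30 - 37) - 7)*25 = (-9/(-63) - 76/(-29)) + ((-30 - 37) - 7)*25 = (-9*(-1/63) - 76*(-1/29)) + (-67 - 7)*25 = (⅐ + 76/29) - 74*25 = 561/203 - 1850 = -374989/203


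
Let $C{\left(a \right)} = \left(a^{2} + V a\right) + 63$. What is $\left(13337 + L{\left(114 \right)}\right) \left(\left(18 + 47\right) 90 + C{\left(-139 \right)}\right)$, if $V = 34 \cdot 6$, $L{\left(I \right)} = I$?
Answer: $-41994022$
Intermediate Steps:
$V = 204$
$C{\left(a \right)} = 63 + a^{2} + 204 a$ ($C{\left(a \right)} = \left(a^{2} + 204 a\right) + 63 = 63 + a^{2} + 204 a$)
$\left(13337 + L{\left(114 \right)}\right) \left(\left(18 + 47\right) 90 + C{\left(-139 \right)}\right) = \left(13337 + 114\right) \left(\left(18 + 47\right) 90 + \left(63 + \left(-139\right)^{2} + 204 \left(-139\right)\right)\right) = 13451 \left(65 \cdot 90 + \left(63 + 19321 - 28356\right)\right) = 13451 \left(5850 - 8972\right) = 13451 \left(-3122\right) = -41994022$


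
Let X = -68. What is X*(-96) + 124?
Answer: 6652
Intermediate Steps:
X*(-96) + 124 = -68*(-96) + 124 = 6528 + 124 = 6652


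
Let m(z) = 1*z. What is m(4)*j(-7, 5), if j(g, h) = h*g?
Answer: -140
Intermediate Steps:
m(z) = z
j(g, h) = g*h
m(4)*j(-7, 5) = 4*(-7*5) = 4*(-35) = -140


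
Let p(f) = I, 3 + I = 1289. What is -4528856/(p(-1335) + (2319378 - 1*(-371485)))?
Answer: -4528856/2692149 ≈ -1.6822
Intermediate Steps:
I = 1286 (I = -3 + 1289 = 1286)
p(f) = 1286
-4528856/(p(-1335) + (2319378 - 1*(-371485))) = -4528856/(1286 + (2319378 - 1*(-371485))) = -4528856/(1286 + (2319378 + 371485)) = -4528856/(1286 + 2690863) = -4528856/2692149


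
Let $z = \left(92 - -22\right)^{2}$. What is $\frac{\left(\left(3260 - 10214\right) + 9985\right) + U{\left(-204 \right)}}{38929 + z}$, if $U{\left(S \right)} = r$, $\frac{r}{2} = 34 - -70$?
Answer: $\frac{3239}{51925} \approx 0.062378$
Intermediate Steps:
$r = 208$ ($r = 2 \left(34 - -70\right) = 2 \left(34 + 70\right) = 2 \cdot 104 = 208$)
$U{\left(S \right)} = 208$
$z = 12996$ ($z = \left(92 + \left(-3 + 25\right)\right)^{2} = \left(92 + 22\right)^{2} = 114^{2} = 12996$)
$\frac{\left(\left(3260 - 10214\right) + 9985\right) + U{\left(-204 \right)}}{38929 + z} = \frac{\left(\left(3260 - 10214\right) + 9985\right) + 208}{38929 + 12996} = \frac{\left(-6954 + 9985\right) + 208}{51925} = \left(3031 + 208\right) \frac{1}{51925} = 3239 \cdot \frac{1}{51925} = \frac{3239}{51925}$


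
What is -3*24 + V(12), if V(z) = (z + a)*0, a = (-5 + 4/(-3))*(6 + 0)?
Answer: -72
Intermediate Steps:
a = -38 (a = (-5 + 4*(-1/3))*6 = (-5 - 4/3)*6 = -19/3*6 = -38)
V(z) = 0 (V(z) = (z - 38)*0 = (-38 + z)*0 = 0)
-3*24 + V(12) = -3*24 + 0 = -72 + 0 = -72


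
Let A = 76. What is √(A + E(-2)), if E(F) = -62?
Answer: √14 ≈ 3.7417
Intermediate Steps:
√(A + E(-2)) = √(76 - 62) = √14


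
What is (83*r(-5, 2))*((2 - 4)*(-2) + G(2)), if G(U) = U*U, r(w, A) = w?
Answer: -3320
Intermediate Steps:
G(U) = U²
(83*r(-5, 2))*((2 - 4)*(-2) + G(2)) = (83*(-5))*((2 - 4)*(-2) + 2²) = -415*(-2*(-2) + 4) = -415*(4 + 4) = -415*8 = -3320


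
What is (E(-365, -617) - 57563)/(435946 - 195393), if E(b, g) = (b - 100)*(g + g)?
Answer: 516247/240553 ≈ 2.1461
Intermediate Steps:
E(b, g) = 2*g*(-100 + b) (E(b, g) = (-100 + b)*(2*g) = 2*g*(-100 + b))
(E(-365, -617) - 57563)/(435946 - 195393) = (2*(-617)*(-100 - 365) - 57563)/(435946 - 195393) = (2*(-617)*(-465) - 57563)/240553 = (573810 - 57563)*(1/240553) = 516247*(1/240553) = 516247/240553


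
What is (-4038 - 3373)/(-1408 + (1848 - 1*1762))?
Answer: 7411/1322 ≈ 5.6059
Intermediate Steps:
(-4038 - 3373)/(-1408 + (1848 - 1*1762)) = -7411/(-1408 + (1848 - 1762)) = -7411/(-1408 + 86) = -7411/(-1322) = -7411*(-1/1322) = 7411/1322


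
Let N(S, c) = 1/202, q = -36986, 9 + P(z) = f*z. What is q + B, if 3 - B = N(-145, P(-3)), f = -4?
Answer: -7470567/202 ≈ -36983.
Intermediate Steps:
P(z) = -9 - 4*z
N(S, c) = 1/202
B = 605/202 (B = 3 - 1*1/202 = 3 - 1/202 = 605/202 ≈ 2.9950)
q + B = -36986 + 605/202 = -7470567/202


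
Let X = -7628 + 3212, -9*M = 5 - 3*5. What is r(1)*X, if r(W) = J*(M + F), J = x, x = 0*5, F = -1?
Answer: 0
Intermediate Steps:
M = 10/9 (M = -(5 - 3*5)/9 = -(5 - 15)/9 = -1/9*(-10) = 10/9 ≈ 1.1111)
x = 0
J = 0
X = -4416
r(W) = 0 (r(W) = 0*(10/9 - 1) = 0*(1/9) = 0)
r(1)*X = 0*(-4416) = 0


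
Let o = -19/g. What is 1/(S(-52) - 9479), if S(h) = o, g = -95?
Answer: -5/47394 ≈ -0.00010550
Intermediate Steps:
o = ⅕ (o = -19/(-95) = -19*(-1/95) = ⅕ ≈ 0.20000)
S(h) = ⅕
1/(S(-52) - 9479) = 1/(⅕ - 9479) = 1/(-47394/5) = -5/47394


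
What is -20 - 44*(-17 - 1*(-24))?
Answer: -328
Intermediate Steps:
-20 - 44*(-17 - 1*(-24)) = -20 - 44*(-17 + 24) = -20 - 44*7 = -20 - 308 = -328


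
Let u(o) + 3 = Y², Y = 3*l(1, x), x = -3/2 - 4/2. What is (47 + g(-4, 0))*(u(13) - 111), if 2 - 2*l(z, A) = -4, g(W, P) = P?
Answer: -1551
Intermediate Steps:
x = -7/2 (x = -3*½ - 4*½ = -3/2 - 2 = -7/2 ≈ -3.5000)
l(z, A) = 3 (l(z, A) = 1 - ½*(-4) = 1 + 2 = 3)
Y = 9 (Y = 3*3 = 9)
u(o) = 78 (u(o) = -3 + 9² = -3 + 81 = 78)
(47 + g(-4, 0))*(u(13) - 111) = (47 + 0)*(78 - 111) = 47*(-33) = -1551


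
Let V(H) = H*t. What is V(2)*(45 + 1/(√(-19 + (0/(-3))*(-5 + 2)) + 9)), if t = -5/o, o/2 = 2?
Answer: 5*(-45*√19 + 406*I)/(2*(√19 - 9*I)) ≈ -112.72 + 0.10897*I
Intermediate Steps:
o = 4 (o = 2*2 = 4)
t = -5/4 ≈ -1.2500
V(H) = -5*H/4 (V(H) = H*(-5/4) = -5*H/4)
V(2)*(45 + 1/(√(-19 + (0/(-3))*(-5 + 2)) + 9)) = (-5/4*2)*(45 + 1/(√(-19 + (0/(-3))*(-5 + 2)) + 9)) = -5*(45 + 1/(√(-19 + (0*(-⅓))*(-3)) + 9))/2 = -5*(45 + 1/(√(-19 + 0*(-3)) + 9))/2 = -5*(45 + 1/(√(-19 + 0) + 9))/2 = -5*(45 + 1/(√(-19) + 9))/2 = -5*(45 + 1/(I*√19 + 9))/2 = -5*(45 + 1/(9 + I*√19))/2 = -225/2 - 5/(2*(9 + I*√19))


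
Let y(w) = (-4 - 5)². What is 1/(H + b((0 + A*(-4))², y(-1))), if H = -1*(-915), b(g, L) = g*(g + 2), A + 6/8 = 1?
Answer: 1/918 ≈ 0.0010893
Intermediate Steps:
A = ¼ (A = -¾ + 1 = ¼ ≈ 0.25000)
y(w) = 81 (y(w) = (-9)² = 81)
b(g, L) = g*(2 + g)
H = 915
1/(H + b((0 + A*(-4))², y(-1))) = 1/(915 + (0 + (¼)*(-4))²*(2 + (0 + (¼)*(-4))²)) = 1/(915 + (0 - 1)²*(2 + (0 - 1)²)) = 1/(915 + (-1)²*(2 + (-1)²)) = 1/(915 + 1*(2 + 1)) = 1/(915 + 1*3) = 1/(915 + 3) = 1/918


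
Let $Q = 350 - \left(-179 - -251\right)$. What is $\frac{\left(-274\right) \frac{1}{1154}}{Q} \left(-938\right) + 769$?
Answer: $\frac{61740360}{80203} \approx 769.8$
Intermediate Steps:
$Q = 278$ ($Q = 350 - \left(-179 + 251\right) = 350 - 72 = 278$)
$\frac{\left(-274\right) \frac{1}{1154}}{Q} \left(-938\right) + 769 = \frac{\left(-274\right) \frac{1}{1154}}{278} \left(-938\right) + 769 = \left(-274\right) \frac{1}{1154} \cdot \frac{1}{278} \left(-938\right) + 769 = \left(- \frac{137}{577}\right) \frac{1}{278} \left(-938\right) + 769 = \left(- \frac{137}{160406}\right) \left(-938\right) + 769 = \frac{64253}{80203} + 769 = \frac{61740360}{80203}$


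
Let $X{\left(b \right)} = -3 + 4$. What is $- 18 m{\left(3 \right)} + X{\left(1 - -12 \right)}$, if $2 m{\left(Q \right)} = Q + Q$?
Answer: $-53$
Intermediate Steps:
$X{\left(b \right)} = 1$
$m{\left(Q \right)} = Q$ ($m{\left(Q \right)} = \frac{Q + Q}{2} = \frac{2 Q}{2} = Q$)
$- 18 m{\left(3 \right)} + X{\left(1 - -12 \right)} = \left(-18\right) 3 + 1 = -54 + 1 = -53$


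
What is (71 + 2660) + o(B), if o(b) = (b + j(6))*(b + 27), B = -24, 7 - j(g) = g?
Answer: 2662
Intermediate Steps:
j(g) = 7 - g
o(b) = (1 + b)*(27 + b) (o(b) = (b + (7 - 1*6))*(b + 27) = (b + (7 - 6))*(27 + b) = (b + 1)*(27 + b) = (1 + b)*(27 + b))
(71 + 2660) + o(B) = (71 + 2660) + (27 + (-24)**2 + 28*(-24)) = 2731 + (27 + 576 - 672) = 2731 - 69 = 2662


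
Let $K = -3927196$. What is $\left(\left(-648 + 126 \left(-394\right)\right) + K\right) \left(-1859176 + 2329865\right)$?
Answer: $-1872159849232$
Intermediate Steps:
$\left(\left(-648 + 126 \left(-394\right)\right) + K\right) \left(-1859176 + 2329865\right) = \left(\left(-648 + 126 \left(-394\right)\right) - 3927196\right) \left(-1859176 + 2329865\right) = \left(\left(-648 - 49644\right) - 3927196\right) 470689 = \left(-50292 - 3927196\right) 470689 = \left(-3977488\right) 470689 = -1872159849232$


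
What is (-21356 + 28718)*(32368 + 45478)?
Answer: 573102252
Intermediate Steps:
(-21356 + 28718)*(32368 + 45478) = 7362*77846 = 573102252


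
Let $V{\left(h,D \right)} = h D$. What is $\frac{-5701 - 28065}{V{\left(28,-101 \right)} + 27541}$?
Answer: $- \frac{33766}{24713} \approx -1.3663$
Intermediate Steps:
$V{\left(h,D \right)} = D h$
$\frac{-5701 - 28065}{V{\left(28,-101 \right)} + 27541} = \frac{-5701 - 28065}{\left(-101\right) 28 + 27541} = - \frac{33766}{-2828 + 27541} = - \frac{33766}{24713}$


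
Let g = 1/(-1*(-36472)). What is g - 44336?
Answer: -1617022591/36472 ≈ -44336.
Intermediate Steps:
g = 1/36472 ≈ 2.7418e-5
g - 44336 = 1/36472 - 44336 = -1617022591/36472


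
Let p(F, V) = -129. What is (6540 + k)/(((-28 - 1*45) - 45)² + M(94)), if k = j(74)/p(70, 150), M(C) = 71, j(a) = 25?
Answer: 168727/361071 ≈ 0.46730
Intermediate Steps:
k = -25/129 (k = 25/(-129) = 25*(-1/129) = -25/129 ≈ -0.19380)
(6540 + k)/(((-28 - 1*45) - 45)² + M(94)) = (6540 - 25/129)/(((-28 - 1*45) - 45)² + 71) = 843635/(129*(((-28 - 45) - 45)² + 71)) = 843635/(129*((-73 - 45)² + 71)) = 843635/(129*((-118)² + 71)) = 843635/(129*(13924 + 71)) = (843635/129)/13995 = (843635/129)*(1/13995) = 168727/361071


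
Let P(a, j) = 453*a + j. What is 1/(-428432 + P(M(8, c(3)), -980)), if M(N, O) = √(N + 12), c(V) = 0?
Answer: -107353/46097640391 - 453*√5/92195280782 ≈ -2.3398e-6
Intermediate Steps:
M(N, O) = √(12 + N)
P(a, j) = j + 453*a
1/(-428432 + P(M(8, c(3)), -980)) = 1/(-428432 + (-980 + 453*√(12 + 8))) = 1/(-428432 + (-980 + 453*√20)) = 1/(-428432 + (-980 + 453*(2*√5))) = 1/(-428432 + (-980 + 906*√5)) = 1/(-429412 + 906*√5)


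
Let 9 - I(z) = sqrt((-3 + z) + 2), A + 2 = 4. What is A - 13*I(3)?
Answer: -115 + 13*sqrt(2) ≈ -96.615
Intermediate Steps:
A = 2 (A = -2 + 4 = 2)
I(z) = 9 - sqrt(-1 + z) (I(z) = 9 - sqrt((-3 + z) + 2) = 9 - sqrt(-1 + z))
A - 13*I(3) = 2 - 13*(9 - sqrt(-1 + 3)) = 2 - 13*(9 - sqrt(2)) = 2 + (-117 + 13*sqrt(2)) = -115 + 13*sqrt(2)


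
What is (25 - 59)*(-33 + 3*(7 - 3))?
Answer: 714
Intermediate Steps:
(25 - 59)*(-33 + 3*(7 - 3)) = -34*(-33 + 3*4) = -34*(-33 + 12) = -34*(-21) = 714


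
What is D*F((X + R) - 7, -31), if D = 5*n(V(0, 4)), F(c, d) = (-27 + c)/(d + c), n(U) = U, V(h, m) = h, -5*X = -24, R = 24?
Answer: 0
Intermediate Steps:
X = 24/5 (X = -⅕*(-24) = 24/5 ≈ 4.8000)
F(c, d) = (-27 + c)/(c + d)
D = 0 (D = 5*0 = 0)
D*F((X + R) - 7, -31) = 0*((-27 + ((24/5 + 24) - 7))/(((24/5 + 24) - 7) - 31)) = 0*((-27 + (144/5 - 7))/((144/5 - 7) - 31)) = 0*((-27 + 109/5)/(109/5 - 31)) = 0*(-26/5/(-46/5)) = 0*(-5/46*(-26/5)) = 0*(13/23) = 0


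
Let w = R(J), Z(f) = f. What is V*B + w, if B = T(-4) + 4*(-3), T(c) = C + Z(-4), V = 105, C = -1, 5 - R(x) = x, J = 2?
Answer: -1782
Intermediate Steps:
R(x) = 5 - x
w = 3 (w = 5 - 1*2 = 5 - 2 = 3)
T(c) = -5 (T(c) = -1 - 4 = -5)
B = -17 (B = -5 + 4*(-3) = -5 - 12 = -17)
V*B + w = 105*(-17) + 3 = -1785 + 3 = -1782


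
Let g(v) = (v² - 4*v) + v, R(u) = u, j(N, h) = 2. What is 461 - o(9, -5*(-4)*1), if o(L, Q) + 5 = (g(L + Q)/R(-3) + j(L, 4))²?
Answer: -555310/9 ≈ -61701.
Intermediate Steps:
g(v) = v² - 3*v
o(L, Q) = -5 + (2 - (L + Q)*(-3 + L + Q)/3)² (o(L, Q) = -5 + (((L + Q)*(-3 + (L + Q)))/(-3) + 2)² = -5 + (((L + Q)*(-3 + L + Q))*(-⅓) + 2)² = -5 + (-(L + Q)*(-3 + L + Q)/3 + 2)² = -5 + (2 - (L + Q)*(-3 + L + Q)/3)²)
461 - o(9, -5*(-4)*1) = 461 - (-5 + (-6 + (9 - 5*(-4)*1)*(-3 + 9 - 5*(-4)*1))²/9) = 461 - (-5 + (-6 + (9 + 20*1)*(-3 + 9 + 20*1))²/9) = 461 - (-5 + (-6 + (9 + 20)*(-3 + 9 + 20))²/9) = 461 - (-5 + (-6 + 29*26)²/9) = 461 - (-5 + (-6 + 754)²/9) = 461 - (-5 + (⅑)*748²) = 461 - (-5 + (⅑)*559504) = 461 - (-5 + 559504/9) = 461 - 1*559459/9 = 461 - 559459/9 = -555310/9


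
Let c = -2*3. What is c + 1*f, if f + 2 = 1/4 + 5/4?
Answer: -13/2 ≈ -6.5000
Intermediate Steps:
c = -6
f = -½ (f = -2 + (1/4 + 5/4) = -2 + (1*(¼) + 5*(¼)) = -2 + (¼ + 5/4) = -2 + 3/2 = -½ ≈ -0.50000)
c + 1*f = -6 + 1*(-½) = -6 - ½ = -13/2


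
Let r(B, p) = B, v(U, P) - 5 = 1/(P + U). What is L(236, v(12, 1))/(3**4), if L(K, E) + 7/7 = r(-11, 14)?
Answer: -4/27 ≈ -0.14815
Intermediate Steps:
v(U, P) = 5 + 1/(P + U)
L(K, E) = -12 (L(K, E) = -1 - 11 = -12)
L(236, v(12, 1))/(3**4) = -12/(3**4) = -12/81 = -12*1/81 = -4/27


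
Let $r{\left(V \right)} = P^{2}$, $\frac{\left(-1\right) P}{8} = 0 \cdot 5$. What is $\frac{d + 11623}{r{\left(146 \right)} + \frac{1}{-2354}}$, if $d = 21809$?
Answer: $-78698928$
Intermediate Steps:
$P = 0$ ($P = - 8 \cdot 0 \cdot 5 = \left(-8\right) 0 = 0$)
$r{\left(V \right)} = 0$ ($r{\left(V \right)} = 0^{2} = 0$)
$\frac{d + 11623}{r{\left(146 \right)} + \frac{1}{-2354}} = \frac{21809 + 11623}{0 + \frac{1}{-2354}} = \frac{33432}{0 - \frac{1}{2354}} = \frac{33432}{- \frac{1}{2354}} = 33432 \left(-2354\right) = -78698928$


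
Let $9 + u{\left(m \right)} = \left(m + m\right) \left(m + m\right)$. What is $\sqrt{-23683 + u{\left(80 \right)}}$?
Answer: $6 \sqrt{53} \approx 43.681$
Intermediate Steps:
$u{\left(m \right)} = -9 + 4 m^{2}$ ($u{\left(m \right)} = -9 + \left(m + m\right) \left(m + m\right) = -9 + 2 m 2 m = -9 + 4 m^{2}$)
$\sqrt{-23683 + u{\left(80 \right)}} = \sqrt{-23683 - \left(9 - 4 \cdot 80^{2}\right)} = \sqrt{-23683 + \left(-9 + 4 \cdot 6400\right)} = \sqrt{-23683 + \left(-9 + 25600\right)} = \sqrt{-23683 + 25591} = \sqrt{1908} = 6 \sqrt{53}$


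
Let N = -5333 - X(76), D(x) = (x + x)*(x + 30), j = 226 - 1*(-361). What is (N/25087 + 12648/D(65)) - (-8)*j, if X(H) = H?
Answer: 727593058213/154912225 ≈ 4696.8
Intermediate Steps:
j = 587 (j = 226 + 361 = 587)
D(x) = 2*x*(30 + x) (D(x) = (2*x)*(30 + x) = 2*x*(30 + x))
N = -5409 (N = -5333 - 1*76 = -5333 - 76 = -5409)
(N/25087 + 12648/D(65)) - (-8)*j = (-5409/25087 + 12648/((2*65*(30 + 65)))) - (-8)*587 = (-5409*1/25087 + 12648/((2*65*95))) - 1*(-4696) = (-5409/25087 + 12648/12350) + 4696 = (-5409/25087 + 12648*(1/12350)) + 4696 = (-5409/25087 + 6324/6175) + 4696 = 125249613/154912225 + 4696 = 727593058213/154912225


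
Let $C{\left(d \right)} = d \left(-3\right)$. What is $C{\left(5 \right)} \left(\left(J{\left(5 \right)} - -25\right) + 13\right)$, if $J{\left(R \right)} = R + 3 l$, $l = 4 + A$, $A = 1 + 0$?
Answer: $-870$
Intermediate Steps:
$A = 1$
$l = 5$ ($l = 4 + 1 = 5$)
$C{\left(d \right)} = - 3 d$
$J{\left(R \right)} = 15 + R$ ($J{\left(R \right)} = R + 3 \cdot 5 = R + 15 = 15 + R$)
$C{\left(5 \right)} \left(\left(J{\left(5 \right)} - -25\right) + 13\right) = \left(-3\right) 5 \left(\left(\left(15 + 5\right) - -25\right) + 13\right) = - 15 \left(\left(20 + 25\right) + 13\right) = - 15 \left(45 + 13\right) = \left(-15\right) 58 = -870$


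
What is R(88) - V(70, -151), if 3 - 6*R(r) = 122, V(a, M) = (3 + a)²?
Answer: -32093/6 ≈ -5348.8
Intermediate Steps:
R(r) = -119/6 (R(r) = ½ - ⅙*122 = ½ - 61/3 = -119/6)
R(88) - V(70, -151) = -119/6 - (3 + 70)² = -119/6 - 1*73² = -119/6 - 1*5329 = -119/6 - 5329 = -32093/6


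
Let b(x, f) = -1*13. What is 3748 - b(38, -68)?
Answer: 3761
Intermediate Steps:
b(x, f) = -13
3748 - b(38, -68) = 3748 - 1*(-13) = 3748 + 13 = 3761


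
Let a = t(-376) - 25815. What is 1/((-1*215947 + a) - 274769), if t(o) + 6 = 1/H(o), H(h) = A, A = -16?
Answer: -16/8264593 ≈ -1.9360e-6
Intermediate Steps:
H(h) = -16
t(o) = -97/16 (t(o) = -6 + 1/(-16) = -6 - 1/16 = -97/16)
a = -413137/16 (a = -97/16 - 25815 = -413137/16 ≈ -25821.)
1/((-1*215947 + a) - 274769) = 1/((-1*215947 - 413137/16) - 274769) = 1/((-215947 - 413137/16) - 274769) = 1/(-3868289/16 - 274769) = 1/(-8264593/16) = -16/8264593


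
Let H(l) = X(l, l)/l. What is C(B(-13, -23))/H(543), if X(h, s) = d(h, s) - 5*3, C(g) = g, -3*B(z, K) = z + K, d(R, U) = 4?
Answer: -6516/11 ≈ -592.36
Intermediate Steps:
B(z, K) = -K/3 - z/3 (B(z, K) = -(z + K)/3 = -(K + z)/3 = -K/3 - z/3)
X(h, s) = -11 (X(h, s) = 4 - 5*3 = 4 - 15 = -11)
H(l) = -11/l
C(B(-13, -23))/H(543) = (-⅓*(-23) - ⅓*(-13))/((-11/543)) = (23/3 + 13/3)/((-11*1/543)) = 12/(-11/543) = 12*(-543/11) = -6516/11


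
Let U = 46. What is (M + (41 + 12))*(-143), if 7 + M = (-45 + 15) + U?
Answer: -8866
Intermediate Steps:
M = 9 (M = -7 + ((-45 + 15) + 46) = -7 + (-30 + 46) = -7 + 16 = 9)
(M + (41 + 12))*(-143) = (9 + (41 + 12))*(-143) = (9 + 53)*(-143) = 62*(-143) = -8866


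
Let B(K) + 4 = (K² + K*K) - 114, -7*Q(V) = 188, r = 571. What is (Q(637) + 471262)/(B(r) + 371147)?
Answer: 194038/421281 ≈ 0.46059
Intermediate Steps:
Q(V) = -188/7 (Q(V) = -⅐*188 = -188/7)
B(K) = -118 + 2*K² (B(K) = -4 + ((K² + K*K) - 114) = -4 + ((K² + K²) - 114) = -4 + (2*K² - 114) = -4 + (-114 + 2*K²) = -118 + 2*K²)
(Q(637) + 471262)/(B(r) + 371147) = (-188/7 + 471262)/((-118 + 2*571²) + 371147) = 3298646/(7*((-118 + 2*326041) + 371147)) = 3298646/(7*((-118 + 652082) + 371147)) = 3298646/(7*(651964 + 371147)) = (3298646/7)/1023111 = (3298646/7)*(1/1023111) = 194038/421281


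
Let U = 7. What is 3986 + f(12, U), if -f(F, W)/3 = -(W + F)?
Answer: 4043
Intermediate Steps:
f(F, W) = 3*F + 3*W (f(F, W) = -(-3)*(W + F) = -(-3)*(F + W) = -3*(-F - W) = 3*F + 3*W)
3986 + f(12, U) = 3986 + (3*12 + 3*7) = 3986 + (36 + 21) = 3986 + 57 = 4043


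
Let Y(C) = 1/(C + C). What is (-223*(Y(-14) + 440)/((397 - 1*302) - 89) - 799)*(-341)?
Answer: 982546829/168 ≈ 5.8485e+6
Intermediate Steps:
Y(C) = 1/(2*C)
(-223*(Y(-14) + 440)/((397 - 1*302) - 89) - 799)*(-341) = (-223*((½)/(-14) + 440)/((397 - 1*302) - 89) - 799)*(-341) = (-223*((½)*(-1/14) + 440)/((397 - 302) - 89) - 799)*(-341) = (-223*(-1/28 + 440)/(95 - 89) - 799)*(-341) = (-223/(6/(12319/28)) - 799)*(-341) = (-223/(6*(28/12319)) - 799)*(-341) = (-223/168/12319 - 799)*(-341) = (-223*12319/168 - 799)*(-341) = (-2747137/168 - 799)*(-341) = -2881369/168*(-341) = 982546829/168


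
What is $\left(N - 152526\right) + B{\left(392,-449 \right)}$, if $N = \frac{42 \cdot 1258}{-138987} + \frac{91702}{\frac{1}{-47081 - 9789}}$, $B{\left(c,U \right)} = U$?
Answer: $- \frac{241617118747847}{46329} \approx -5.2152 \cdot 10^{9}$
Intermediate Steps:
$N = - \frac{241610031569072}{46329}$ ($N = 52836 \left(- \frac{1}{138987}\right) + \frac{91702}{\frac{1}{-56870}} = - \frac{17612}{46329} + \frac{91702}{- \frac{1}{56870}} = - \frac{17612}{46329} + 91702 \left(-56870\right) = - \frac{17612}{46329} - 5215092740 = - \frac{241610031569072}{46329} \approx -5.2151 \cdot 10^{9}$)
$\left(N - 152526\right) + B{\left(392,-449 \right)} = \left(- \frac{241610031569072}{46329} - 152526\right) - 449 = - \frac{241617097946126}{46329} - 449 = - \frac{241617118747847}{46329}$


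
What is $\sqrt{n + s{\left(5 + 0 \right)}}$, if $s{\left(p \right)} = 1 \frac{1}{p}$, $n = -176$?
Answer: $\frac{i \sqrt{4395}}{5} \approx 13.259 i$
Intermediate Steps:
$s{\left(p \right)} = \frac{1}{p}$
$\sqrt{n + s{\left(5 + 0 \right)}} = \sqrt{-176 + \frac{1}{5 + 0}} = \sqrt{-176 + \frac{1}{5}} = \sqrt{- \frac{879}{5}} = \frac{i \sqrt{4395}}{5}$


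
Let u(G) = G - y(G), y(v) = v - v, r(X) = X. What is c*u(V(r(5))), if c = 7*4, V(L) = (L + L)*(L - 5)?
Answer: 0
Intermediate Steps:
y(v) = 0
V(L) = 2*L*(-5 + L) (V(L) = (2*L)*(-5 + L) = 2*L*(-5 + L))
u(G) = G (u(G) = G - 1*0 = G + 0 = G)
c = 28
c*u(V(r(5))) = 28*(2*5*(-5 + 5)) = 28*(2*5*0) = 28*0 = 0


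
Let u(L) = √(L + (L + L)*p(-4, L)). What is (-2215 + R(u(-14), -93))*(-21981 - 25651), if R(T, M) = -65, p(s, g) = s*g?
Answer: 108600960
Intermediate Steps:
p(s, g) = g*s
u(L) = √(L - 8*L²) (u(L) = √(L + (L + L)*(L*(-4))) = √(L + (2*L)*(-4*L)) = √(L - 8*L²))
(-2215 + R(u(-14), -93))*(-21981 - 25651) = (-2215 - 65)*(-21981 - 25651) = -2280*(-47632) = 108600960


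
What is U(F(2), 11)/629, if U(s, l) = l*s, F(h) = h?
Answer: 22/629 ≈ 0.034976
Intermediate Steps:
U(F(2), 11)/629 = (11*2)/629 = 22*(1/629) = 22/629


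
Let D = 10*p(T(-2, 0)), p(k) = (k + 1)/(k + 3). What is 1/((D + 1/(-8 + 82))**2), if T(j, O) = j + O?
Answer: 5476/546121 ≈ 0.010027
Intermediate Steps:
T(j, O) = O + j
p(k) = (1 + k)/(3 + k)
D = -10 (D = 10*((1 + (0 - 2))/(3 + (0 - 2))) = 10*((1 - 2)/(3 - 2)) = 10*(-1/1) = 10*(1*(-1)) = 10*(-1) = -10)
1/((D + 1/(-8 + 82))**2) = 1/((-10 + 1/(-8 + 82))**2) = 1/((-10 + 1/74)**2) = 1/((-739/74)**2) = 1/(546121/5476) = 5476/546121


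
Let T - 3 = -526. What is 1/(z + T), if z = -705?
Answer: -1/1228 ≈ -0.00081433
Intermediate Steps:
T = -523 (T = 3 - 526 = -523)
1/(z + T) = 1/(-705 - 523) = 1/(-1228) = -1/1228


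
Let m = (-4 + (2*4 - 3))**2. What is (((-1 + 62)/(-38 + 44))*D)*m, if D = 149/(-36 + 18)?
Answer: -9089/108 ≈ -84.157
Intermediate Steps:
D = -149/18 (D = 149/(-18) = 149*(-1/18) = -149/18 ≈ -8.2778)
m = 1 (m = (-4 + (8 - 3))**2 = (-4 + 5)**2 = 1**2 = 1)
(((-1 + 62)/(-38 + 44))*D)*m = (((-1 + 62)/(-38 + 44))*(-149/18))*1 = ((61/6)*(-149/18))*1 = -9089/108*1 = -9089/108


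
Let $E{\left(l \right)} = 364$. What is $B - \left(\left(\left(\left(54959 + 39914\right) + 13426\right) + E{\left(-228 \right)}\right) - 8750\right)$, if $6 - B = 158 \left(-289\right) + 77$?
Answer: $-54322$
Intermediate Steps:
$B = 45591$ ($B = 6 - \left(158 \left(-289\right) + 77\right) = 6 - \left(-45662 + 77\right) = 6 - -45585 = 6 + 45585 = 45591$)
$B - \left(\left(\left(\left(54959 + 39914\right) + 13426\right) + E{\left(-228 \right)}\right) - 8750\right) = 45591 - \left(\left(\left(\left(54959 + 39914\right) + 13426\right) + 364\right) - 8750\right) = 45591 - \left(\left(\left(94873 + 13426\right) + 364\right) - 8750\right) = 45591 - \left(\left(108299 + 364\right) - 8750\right) = 45591 - \left(108663 - 8750\right) = 45591 - 99913 = -54322$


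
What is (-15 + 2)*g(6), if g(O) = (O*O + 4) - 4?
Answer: -468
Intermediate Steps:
g(O) = O² (g(O) = (O² + 4) - 4 = (4 + O²) - 4 = O²)
(-15 + 2)*g(6) = (-15 + 2)*6² = -13*36 = -468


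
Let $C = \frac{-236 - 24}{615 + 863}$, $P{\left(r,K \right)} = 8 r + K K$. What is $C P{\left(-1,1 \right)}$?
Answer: $\frac{910}{739} \approx 1.2314$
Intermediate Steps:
$P{\left(r,K \right)} = K^{2} + 8 r$ ($P{\left(r,K \right)} = 8 r + K^{2} = K^{2} + 8 r$)
$C = - \frac{130}{739}$ ($C = - \frac{260}{1478} = \left(-260\right) \frac{1}{1478} = - \frac{130}{739} \approx -0.17591$)
$C P{\left(-1,1 \right)} = - \frac{130 \left(1^{2} + 8 \left(-1\right)\right)}{739} = - \frac{130 \left(1 - 8\right)}{739} = \left(- \frac{130}{739}\right) \left(-7\right) = \frac{910}{739}$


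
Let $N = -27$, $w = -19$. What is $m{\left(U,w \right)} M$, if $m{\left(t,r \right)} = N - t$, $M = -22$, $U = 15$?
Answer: $924$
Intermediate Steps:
$m{\left(t,r \right)} = -27 - t$
$m{\left(U,w \right)} M = \left(-27 - 15\right) \left(-22\right) = \left(-42\right) \left(-22\right) = 924$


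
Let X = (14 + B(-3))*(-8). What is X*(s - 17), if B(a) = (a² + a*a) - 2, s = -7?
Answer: 5760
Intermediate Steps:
B(a) = -2 + 2*a² (B(a) = (a² + a²) - 2 = 2*a² - 2 = -2 + 2*a²)
X = -240 (X = (14 + (-2 + 2*(-3)²))*(-8) = (14 + (-2 + 2*9))*(-8) = (14 + (-2 + 18))*(-8) = (14 + 16)*(-8) = 30*(-8) = -240)
X*(s - 17) = -240*(-7 - 17) = -240*(-24) = 5760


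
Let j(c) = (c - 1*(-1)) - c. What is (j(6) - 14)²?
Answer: 169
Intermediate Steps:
j(c) = 1 (j(c) = (c + 1) - c = (1 + c) - c = 1)
(j(6) - 14)² = (1 - 14)² = (-13)² = 169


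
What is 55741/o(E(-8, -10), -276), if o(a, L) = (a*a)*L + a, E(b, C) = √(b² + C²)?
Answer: -15384516/12492863 - 55741*√41/1024414766 ≈ -1.2318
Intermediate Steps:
E(b, C) = √(C² + b²)
o(a, L) = a + L*a² (o(a, L) = a²*L + a = L*a² + a = a + L*a²)
55741/o(E(-8, -10), -276) = 55741/((√((-10)² + (-8)²)*(1 - 276*√((-10)² + (-8)²)))) = 55741/((√(100 + 64)*(1 - 276*√(100 + 64)))) = 55741/((√164*(1 - 552*√41))) = 55741/(((2*√41)*(1 - 552*√41))) = 55741/((2*√41*(1 - 552*√41))) = 55741*(√41/(82*(1 - 552*√41))) = 55741*√41/(82*(1 - 552*√41))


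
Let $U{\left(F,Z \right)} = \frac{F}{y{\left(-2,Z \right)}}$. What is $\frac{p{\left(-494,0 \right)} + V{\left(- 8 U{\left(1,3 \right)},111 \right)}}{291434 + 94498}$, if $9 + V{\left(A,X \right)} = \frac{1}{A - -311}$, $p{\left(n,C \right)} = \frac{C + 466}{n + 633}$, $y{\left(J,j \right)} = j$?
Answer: $- \frac{181427}{12405301725} \approx -1.4625 \cdot 10^{-5}$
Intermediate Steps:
$U{\left(F,Z \right)} = \frac{F}{Z}$
$p{\left(n,C \right)} = \frac{466 + C}{633 + n}$
$V{\left(A,X \right)} = -9 + \frac{1}{311 + A}$ ($V{\left(A,X \right)} = -9 + \frac{1}{A - -311} = -9 + \frac{1}{A + 311} = -9 + \frac{1}{311 + A}$)
$\frac{p{\left(-494,0 \right)} + V{\left(- 8 U{\left(1,3 \right)},111 \right)}}{291434 + 94498} = \frac{\frac{466 + 0}{633 - 494} + \frac{-2798 - 9 \left(- 8 \cdot 1 \cdot \frac{1}{3}\right)}{311 - 8 \cdot 1 \cdot \frac{1}{3}}}{291434 + 94498} = \frac{\frac{1}{139} \cdot 466 + \frac{-2798 - 9 \left(- 8 \cdot 1 \cdot \frac{1}{3}\right)}{311 - 8 \cdot 1 \cdot \frac{1}{3}}}{385932} = \left(\frac{1}{139} \cdot 466 + \frac{-2798 - 9 \left(\left(-8\right) \frac{1}{3}\right)}{311 - \frac{8}{3}}\right) \frac{1}{385932} = \left(\frac{466}{139} + \frac{-2798 - -24}{311 - \frac{8}{3}}\right) \frac{1}{385932} = \left(\frac{466}{139} + \frac{-2798 + 24}{\frac{925}{3}}\right) \frac{1}{385932} = \left(\frac{466}{139} + \frac{3}{925} \left(-2774\right)\right) \frac{1}{385932} = \left(\frac{466}{139} - \frac{8322}{925}\right) \frac{1}{385932} = \left(- \frac{725708}{128575}\right) \frac{1}{385932} = - \frac{181427}{12405301725}$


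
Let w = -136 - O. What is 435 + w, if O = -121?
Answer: 420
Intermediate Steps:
w = -15 (w = -136 - 1*(-121) = -136 + 121 = -15)
435 + w = 435 - 15 = 420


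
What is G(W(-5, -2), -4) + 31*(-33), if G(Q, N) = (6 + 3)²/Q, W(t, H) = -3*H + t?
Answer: -942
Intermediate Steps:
W(t, H) = t - 3*H
G(Q, N) = 81/Q (G(Q, N) = 9²/Q = 81/Q)
G(W(-5, -2), -4) + 31*(-33) = 81/(-5 - 3*(-2)) + 31*(-33) = 81/(-5 + 6) - 1023 = 81/1 - 1023 = 81*1 - 1023 = 81 - 1023 = -942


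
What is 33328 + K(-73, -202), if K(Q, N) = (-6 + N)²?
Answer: 76592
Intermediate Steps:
33328 + K(-73, -202) = 33328 + (-6 - 202)² = 33328 + (-208)² = 33328 + 43264 = 76592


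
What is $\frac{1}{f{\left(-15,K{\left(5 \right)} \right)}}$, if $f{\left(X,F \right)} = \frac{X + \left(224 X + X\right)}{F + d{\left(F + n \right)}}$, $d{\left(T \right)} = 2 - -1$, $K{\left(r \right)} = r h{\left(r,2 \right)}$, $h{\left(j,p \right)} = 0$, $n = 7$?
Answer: $- \frac{1}{1130} \approx -0.00088496$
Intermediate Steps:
$K{\left(r \right)} = 0$ ($K{\left(r \right)} = r 0 = 0$)
$d{\left(T \right)} = 3$ ($d{\left(T \right)} = 2 + 1 = 3$)
$f{\left(X,F \right)} = \frac{226 X}{3 + F}$ ($f{\left(X,F \right)} = \frac{X + \left(224 X + X\right)}{F + 3} = \frac{X + 225 X}{3 + F} = \frac{226 X}{3 + F}$)
$\frac{1}{f{\left(-15,K{\left(5 \right)} \right)}} = \frac{1}{226 \left(-15\right) \frac{1}{3 + 0}} = \frac{1}{226 \left(-15\right) \frac{1}{3}} = \frac{1}{-1130} = - \frac{1}{1130}$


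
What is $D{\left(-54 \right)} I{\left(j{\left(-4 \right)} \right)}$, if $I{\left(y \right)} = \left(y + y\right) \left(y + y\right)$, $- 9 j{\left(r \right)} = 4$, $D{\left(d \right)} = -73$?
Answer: $- \frac{4672}{81} \approx -57.679$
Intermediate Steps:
$j{\left(r \right)} = - \frac{4}{9}$ ($j{\left(r \right)} = \left(- \frac{1}{9}\right) 4 = - \frac{4}{9}$)
$I{\left(y \right)} = 4 y^{2}$ ($I{\left(y \right)} = 2 y 2 y = 4 y^{2}$)
$D{\left(-54 \right)} I{\left(j{\left(-4 \right)} \right)} = - 73 \cdot 4 \left(- \frac{4}{9}\right)^{2} = - 73 \cdot 4 \cdot \frac{16}{81} = \left(-73\right) \frac{64}{81} = - \frac{4672}{81}$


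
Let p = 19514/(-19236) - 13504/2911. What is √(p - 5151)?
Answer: I*√4042238169620462406/27997998 ≈ 71.81*I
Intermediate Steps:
p = -158284099/27997998 (p = 19514*(-1/19236) - 13504*1/2911 = -9757/9618 - 13504/2911 = -158284099/27997998 ≈ -5.6534)
√(p - 5151) = √(-158284099/27997998 - 5151) = √(-144375971797/27997998) = I*√4042238169620462406/27997998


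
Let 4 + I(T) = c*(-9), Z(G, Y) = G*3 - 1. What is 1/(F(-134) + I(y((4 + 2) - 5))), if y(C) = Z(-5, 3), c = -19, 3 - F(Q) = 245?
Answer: -1/75 ≈ -0.013333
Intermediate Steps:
Z(G, Y) = -1 + 3*G (Z(G, Y) = 3*G - 1 = -1 + 3*G)
F(Q) = -242 (F(Q) = 3 - 1*245 = 3 - 245 = -242)
y(C) = -16 (y(C) = -1 + 3*(-5) = -1 - 15 = -16)
I(T) = 167 (I(T) = -4 - 19*(-9) = -4 + 171 = 167)
1/(F(-134) + I(y((4 + 2) - 5))) = 1/(-242 + 167) = 1/(-75) = -1/75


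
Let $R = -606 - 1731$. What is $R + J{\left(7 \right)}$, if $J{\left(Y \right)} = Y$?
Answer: $-2330$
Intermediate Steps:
$R = -2337$
$R + J{\left(7 \right)} = -2337 + 7 = -2330$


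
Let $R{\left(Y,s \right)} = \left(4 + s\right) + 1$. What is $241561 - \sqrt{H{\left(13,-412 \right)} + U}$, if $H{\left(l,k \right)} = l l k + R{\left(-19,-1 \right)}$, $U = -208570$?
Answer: $241561 - i \sqrt{278194} \approx 2.4156 \cdot 10^{5} - 527.44 i$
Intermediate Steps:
$R{\left(Y,s \right)} = 5 + s$
$H{\left(l,k \right)} = 4 + k l^{2}$ ($H{\left(l,k \right)} = l l k + \left(5 - 1\right) = l^{2} k + 4 = k l^{2} + 4 = 4 + k l^{2}$)
$241561 - \sqrt{H{\left(13,-412 \right)} + U} = 241561 - \sqrt{\left(4 - 412 \cdot 13^{2}\right) - 208570} = 241561 - \sqrt{\left(4 - 69628\right) - 208570} = 241561 - \sqrt{-69624 - 208570} = 241561 - \sqrt{-278194} = 241561 - i \sqrt{278194}$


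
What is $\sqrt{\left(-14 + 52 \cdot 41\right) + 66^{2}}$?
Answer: $\sqrt{6474} \approx 80.461$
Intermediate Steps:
$\sqrt{\left(-14 + 52 \cdot 41\right) + 66^{2}} = \sqrt{\left(-14 + 2132\right) + 4356} = \sqrt{2118 + 4356} = \sqrt{6474}$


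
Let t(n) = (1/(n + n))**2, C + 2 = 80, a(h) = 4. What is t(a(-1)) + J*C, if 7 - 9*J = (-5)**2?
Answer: -9983/64 ≈ -155.98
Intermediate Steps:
C = 78 (C = -2 + 80 = 78)
J = -2 (J = 7/9 - 1/9*(-5)**2 = 7/9 - 1/9*25 = 7/9 - 25/9 = -2)
t(n) = 1/(4*n**2) (t(n) = (1/(2*n))**2 = 1/(4*n**2))
t(a(-1)) + J*C = (1/4)/4**2 - 2*78 = (1/4)*(1/16) - 156 = 1/64 - 156 = -9983/64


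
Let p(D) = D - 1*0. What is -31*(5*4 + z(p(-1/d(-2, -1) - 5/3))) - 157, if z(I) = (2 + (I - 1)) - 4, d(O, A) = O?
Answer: -3887/6 ≈ -647.83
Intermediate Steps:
p(D) = D (p(D) = D + 0 = D)
z(I) = -3 + I (z(I) = (2 + (-1 + I)) - 4 = (1 + I) - 4 = -3 + I)
-31*(5*4 + z(p(-1/d(-2, -1) - 5/3))) - 157 = -31*(5*4 + (-3 + (-1/(-2) - 5/3))) - 157 = -31*(20 + (-3 + (-1*(-½) - 5*⅓))) - 157 = -31*(20 + (-3 + (½ - 5/3))) - 157 = -31*(20 + (-3 - 7/6)) - 157 = -31*(20 - 25/6) - 157 = -31*95/6 - 157 = -2945/6 - 157 = -3887/6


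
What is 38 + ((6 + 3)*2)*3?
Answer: 92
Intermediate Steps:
38 + ((6 + 3)*2)*3 = 38 + (9*2)*3 = 38 + 18*3 = 38 + 54 = 92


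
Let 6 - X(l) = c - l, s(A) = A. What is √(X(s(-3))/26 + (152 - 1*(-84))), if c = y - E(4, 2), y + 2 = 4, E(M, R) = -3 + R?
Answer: 2*√59 ≈ 15.362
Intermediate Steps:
y = 2 (y = -2 + 4 = 2)
c = 3 (c = 2 - (-3 + 2) = 2 - 1*(-1) = 2 + 1 = 3)
X(l) = 3 + l (X(l) = 6 - (3 - l) = 6 + (-3 + l) = 3 + l)
√(X(s(-3))/26 + (152 - 1*(-84))) = √((3 - 3)/26 + (152 - 1*(-84))) = √(0*(1/26) + (152 + 84)) = √(0 + 236) = √236 = 2*√59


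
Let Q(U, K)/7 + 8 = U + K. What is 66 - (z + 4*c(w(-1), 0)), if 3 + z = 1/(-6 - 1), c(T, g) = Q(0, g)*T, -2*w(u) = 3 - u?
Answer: -2652/7 ≈ -378.86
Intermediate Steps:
w(u) = -3/2 + u/2 (w(u) = -(3 - u)/2 = -3/2 + u/2)
Q(U, K) = -56 + 7*K + 7*U (Q(U, K) = -56 + 7*(U + K) = -56 + 7*(K + U) = -56 + (7*K + 7*U) = -56 + 7*K + 7*U)
c(T, g) = T*(-56 + 7*g) (c(T, g) = (-56 + 7*g + 7*0)*T = (-56 + 7*g + 0)*T = (-56 + 7*g)*T = T*(-56 + 7*g))
z = -22/7 (z = -3 + 1/(-6 - 1) = -3 + 1/(-7) = -3 - ⅐ = -22/7 ≈ -3.1429)
66 - (z + 4*c(w(-1), 0)) = 66 - (-22/7 + 4*(7*(-3/2 + (½)*(-1))*(-8 + 0))) = 66 - (-22/7 + 4*(7*(-3/2 - ½)*(-8))) = 66 - (-22/7 + 4*(7*(-2)*(-8))) = 66 - (-22/7 + 4*112) = 66 - (-22/7 + 448) = 66 - 1*3114/7 = 66 - 3114/7 = -2652/7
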